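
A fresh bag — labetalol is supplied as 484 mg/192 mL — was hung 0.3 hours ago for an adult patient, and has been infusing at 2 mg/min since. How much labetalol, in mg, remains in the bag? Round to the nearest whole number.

2 mg/min × 60 min/hr = 120 mg/hr
Concentration = 484 mg ÷ 192 mL = 2.520833 mg/mL
Rate = 120 mg/hr ÷ 2.520833 mg/mL = 47.60331 mL/hr
Volume infused = 47.60331 mL/hr × 0.3 hr = 14.28099 mL
Volume remaining = 192 − 14.28099 = 177.719 mL
Drug remaining = 177.719 mL × 2.520833 mg/mL = 448 mg

448 mg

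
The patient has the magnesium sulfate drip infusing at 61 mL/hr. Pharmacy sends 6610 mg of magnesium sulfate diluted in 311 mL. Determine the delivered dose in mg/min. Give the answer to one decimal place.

Concentration = 6610 mg ÷ 311 mL = 21.25402 mg/mL
Drug rate = 61 mL/hr × 21.25402 mg/mL = 1296.495 mg/hr
1296.495 mg/hr ÷ 60 min/hr = 21.60825 mg/min

21.6 mg/min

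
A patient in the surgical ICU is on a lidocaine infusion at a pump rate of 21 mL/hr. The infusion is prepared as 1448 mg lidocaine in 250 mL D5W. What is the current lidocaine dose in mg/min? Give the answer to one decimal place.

Concentration = 1448 mg ÷ 250 mL = 5.792 mg/mL
Drug rate = 21 mL/hr × 5.792 mg/mL = 121.632 mg/hr
121.632 mg/hr ÷ 60 min/hr = 2.0272 mg/min

2.0 mg/min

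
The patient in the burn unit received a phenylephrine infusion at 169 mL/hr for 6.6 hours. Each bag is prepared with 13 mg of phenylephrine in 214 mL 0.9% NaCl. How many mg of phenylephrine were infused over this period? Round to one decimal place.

67.8 mg

Concentration = 13 mg ÷ 214 mL = 0.06074766 mg/mL = 60.74766 mcg/mL
Drug rate = 169 mL/hr × 60.74766 mcg/mL = 10266.36 mcg/hr
Total = 10266.36 mcg/hr × 6.6 hr = 67757.94 mcg = 67.75794 mg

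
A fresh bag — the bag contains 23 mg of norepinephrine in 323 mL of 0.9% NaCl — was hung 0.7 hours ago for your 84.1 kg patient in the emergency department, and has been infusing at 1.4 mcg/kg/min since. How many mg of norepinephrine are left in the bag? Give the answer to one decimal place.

18.1 mg

Dose = 1.4 mcg/kg/min × 84.1 kg = 117.74 mcg/min
117.74 mcg/min × 60 min/hr = 7064.4 mcg/hr
Concentration = 23 mg ÷ 323 mL = 0.07120743 mg/mL = 71.20743 mcg/mL
Rate = 7064.4 mcg/hr ÷ 71.20743 mcg/mL = 99.20875 mL/hr
Volume infused = 99.20875 mL/hr × 0.7 hr = 69.44612 mL
Volume remaining = 323 − 69.44612 = 253.5539 mL
Drug remaining = 253.5539 mL × 71.20743 mcg/mL = 18054.92 mcg = 18.05492 mg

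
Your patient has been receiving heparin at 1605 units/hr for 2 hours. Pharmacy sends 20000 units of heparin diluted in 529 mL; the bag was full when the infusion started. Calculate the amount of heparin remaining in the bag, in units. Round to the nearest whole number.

16790 units

Concentration = 20000 units ÷ 529 mL = 37.80718 units/mL
Rate = 1605 units/hr ÷ 37.80718 units/mL = 42.45225 mL/hr
Volume infused = 42.45225 mL/hr × 2 hr = 84.9045 mL
Volume remaining = 529 − 84.9045 = 444.0955 mL
Drug remaining = 444.0955 mL × 37.80718 units/mL = 16790 units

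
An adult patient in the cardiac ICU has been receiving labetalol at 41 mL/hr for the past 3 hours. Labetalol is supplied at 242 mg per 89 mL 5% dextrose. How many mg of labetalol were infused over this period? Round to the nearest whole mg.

Concentration = 242 mg ÷ 89 mL = 2.719101 mg/mL
Drug rate = 41 mL/hr × 2.719101 mg/mL = 111.4831 mg/hr
Total = 111.4831 mg/hr × 3 hr = 334.4494 mg

334 mg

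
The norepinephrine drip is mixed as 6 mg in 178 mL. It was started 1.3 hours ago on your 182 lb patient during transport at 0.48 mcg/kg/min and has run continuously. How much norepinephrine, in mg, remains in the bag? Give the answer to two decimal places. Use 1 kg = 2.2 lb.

2.90 mg

Weight = 182 lb ÷ 2.2 lb/kg = 82.72727 kg
Dose = 0.48 mcg/kg/min × 82.72727 kg = 39.70909 mcg/min
39.70909 mcg/min × 60 min/hr = 2382.545 mcg/hr
Concentration = 6 mg ÷ 178 mL = 0.03370787 mg/mL = 33.70787 mcg/mL
Rate = 2382.545 mcg/hr ÷ 33.70787 mcg/mL = 70.68218 mL/hr
Volume infused = 70.68218 mL/hr × 1.3 hr = 91.88684 mL
Volume remaining = 178 − 91.88684 = 86.11316 mL
Drug remaining = 86.11316 mL × 33.70787 mcg/mL = 2902.691 mcg = 2.902691 mg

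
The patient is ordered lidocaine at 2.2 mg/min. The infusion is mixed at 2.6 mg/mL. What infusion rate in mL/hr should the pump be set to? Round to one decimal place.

50.8 mL/hr

2.2 mg/min × 60 min/hr = 132 mg/hr
Rate = 132 mg/hr ÷ 2.6 mg/mL = 50.76923 mL/hr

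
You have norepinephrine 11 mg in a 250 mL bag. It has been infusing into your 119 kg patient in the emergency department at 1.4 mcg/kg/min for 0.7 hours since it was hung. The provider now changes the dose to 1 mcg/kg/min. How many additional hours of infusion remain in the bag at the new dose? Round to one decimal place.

0.6 hours

Initial rate:
Dose = 1.4 mcg/kg/min × 119 kg = 166.6 mcg/min
166.6 mcg/min × 60 min/hr = 9996 mcg/hr
Concentration = 11 mg ÷ 250 mL = 0.044 mg/mL = 44 mcg/mL
Rate = 9996 mcg/hr ÷ 44 mcg/mL = 227.1818 mL/hr
Volume infused so far = 227.1818 mL/hr × 0.7 hr = 159.0273 mL
Volume remaining = 250 − 159.0273 = 90.97273 mL
New rate:
Dose = 1 mcg/kg/min × 119 kg = 119 mcg/min
119 mcg/min × 60 min/hr = 7140 mcg/hr
Rate = 7140 mcg/hr ÷ 44 mcg/mL = 162.2727 mL/hr
Time remaining = 90.97273 mL ÷ 162.2727 mL/hr = 0.5606162 hr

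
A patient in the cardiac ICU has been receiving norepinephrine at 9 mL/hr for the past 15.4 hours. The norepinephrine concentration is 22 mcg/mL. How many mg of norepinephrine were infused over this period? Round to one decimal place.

3.0 mg

Drug rate = 9 mL/hr × 22 mcg/mL = 198 mcg/hr
Total = 198 mcg/hr × 15.4 hr = 3049.2 mcg = 3.0492 mg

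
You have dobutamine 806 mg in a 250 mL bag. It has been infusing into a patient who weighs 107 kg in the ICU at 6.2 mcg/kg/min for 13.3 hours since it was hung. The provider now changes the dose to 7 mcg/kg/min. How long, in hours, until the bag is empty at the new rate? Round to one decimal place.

Initial rate:
Dose = 6.2 mcg/kg/min × 107 kg = 663.4 mcg/min
663.4 mcg/min × 60 min/hr = 39804 mcg/hr
Concentration = 806 mg ÷ 250 mL = 3.224 mg/mL = 3224 mcg/mL
Rate = 39804 mcg/hr ÷ 3224 mcg/mL = 12.34615 mL/hr
Volume infused so far = 12.34615 mL/hr × 13.3 hr = 164.2038 mL
Volume remaining = 250 − 164.2038 = 85.79615 mL
New rate:
Dose = 7 mcg/kg/min × 107 kg = 749 mcg/min
749 mcg/min × 60 min/hr = 44940 mcg/hr
Rate = 44940 mcg/hr ÷ 3224 mcg/mL = 13.93921 mL/hr
Time remaining = 85.79615 mL ÷ 13.93921 mL/hr = 6.155024 hr

6.2 hours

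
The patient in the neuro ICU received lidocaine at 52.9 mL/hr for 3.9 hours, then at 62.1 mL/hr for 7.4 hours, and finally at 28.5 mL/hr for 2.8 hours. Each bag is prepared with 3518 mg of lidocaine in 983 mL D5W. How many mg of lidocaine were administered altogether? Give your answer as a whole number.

Concentration = 3518 mg ÷ 983 mL = 3.57884 mg/mL
Stage 1: 52.9 mL/hr × 3.9 hr = 206.31 mL → 206.31 mL × 3.57884 mg/mL = 738.3505 mg
Stage 2: 62.1 mL/hr × 7.4 hr = 459.54 mL → 459.54 mL × 3.57884 mg/mL = 1644.62 mg
Stage 3: 28.5 mL/hr × 2.8 hr = 79.8 mL → 79.8 mL × 3.57884 mg/mL = 285.5915 mg
Total = 738.3505 + 1644.62 + 285.5915 = 2668.562 mg

2669 mg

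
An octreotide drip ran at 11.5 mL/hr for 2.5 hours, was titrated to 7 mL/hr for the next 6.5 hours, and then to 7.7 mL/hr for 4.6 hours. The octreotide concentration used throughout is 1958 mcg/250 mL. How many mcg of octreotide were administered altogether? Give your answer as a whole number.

859 mcg

Concentration = 1958 mcg ÷ 250 mL = 7.832 mcg/mL
Stage 1: 11.5 mL/hr × 2.5 hr = 28.75 mL → 28.75 mL × 7.832 mcg/mL = 225.17 mcg
Stage 2: 7 mL/hr × 6.5 hr = 45.5 mL → 45.5 mL × 7.832 mcg/mL = 356.356 mcg
Stage 3: 7.7 mL/hr × 4.6 hr = 35.42 mL → 35.42 mL × 7.832 mcg/mL = 277.4094 mcg
Total = 225.17 + 356.356 + 277.4094 = 858.9354 mcg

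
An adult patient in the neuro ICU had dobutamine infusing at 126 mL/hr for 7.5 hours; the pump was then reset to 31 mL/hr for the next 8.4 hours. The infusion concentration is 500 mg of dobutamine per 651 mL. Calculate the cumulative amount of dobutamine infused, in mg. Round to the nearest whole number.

Concentration = 500 mg ÷ 651 mL = 0.7680492 mg/mL
Stage 1: 126 mL/hr × 7.5 hr = 945 mL → 945 mL × 0.7680492 mg/mL = 725.8065 mg
Stage 2: 31 mL/hr × 8.4 hr = 260.4 mL → 260.4 mL × 0.7680492 mg/mL = 200 mg
Total = 725.8065 + 200 = 925.8065 mg

926 mg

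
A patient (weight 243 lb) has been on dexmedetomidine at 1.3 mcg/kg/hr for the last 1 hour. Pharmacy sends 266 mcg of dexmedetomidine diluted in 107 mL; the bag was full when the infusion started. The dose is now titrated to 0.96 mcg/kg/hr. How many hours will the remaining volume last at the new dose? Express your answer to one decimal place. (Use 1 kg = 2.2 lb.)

Initial rate:
Weight = 243 lb ÷ 2.2 lb/kg = 110.4545 kg
Dose = 1.3 mcg/kg/hr × 110.4545 kg = 143.5909 mcg/hr
Concentration = 266 mcg ÷ 107 mL = 2.485981 mcg/mL
Rate = 143.5909 mcg/hr ÷ 2.485981 mcg/mL = 57.76025 mL/hr
Volume infused so far = 57.76025 mL/hr × 1 hr = 57.76025 mL
Volume remaining = 107 − 57.76025 = 49.23975 mL
New rate:
Dose = 0.96 mcg/kg/hr × 110.4545 kg = 106.0364 mcg/hr
Rate = 106.0364 mcg/hr ÷ 2.485981 mcg/mL = 42.65373 mL/hr
Time remaining = 49.23975 mL ÷ 42.65373 mL/hr = 1.154407 hr

1.2 hours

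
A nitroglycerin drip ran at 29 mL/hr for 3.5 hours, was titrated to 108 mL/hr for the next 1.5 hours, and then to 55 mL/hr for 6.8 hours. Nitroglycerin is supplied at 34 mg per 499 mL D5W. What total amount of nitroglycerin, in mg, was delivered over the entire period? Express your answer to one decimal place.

Concentration = 34 mg ÷ 499 mL = 0.06813627 mg/mL
Stage 1: 29 mL/hr × 3.5 hr = 101.5 mL → 101.5 mL × 0.06813627 mg/mL = 6.915832 mg
Stage 2: 108 mL/hr × 1.5 hr = 162 mL → 162 mL × 0.06813627 mg/mL = 11.03808 mg
Stage 3: 55 mL/hr × 6.8 hr = 374 mL → 374 mL × 0.06813627 mg/mL = 25.48297 mg
Total = 6.915832 + 11.03808 + 25.48297 = 43.43687 mg

43.4 mg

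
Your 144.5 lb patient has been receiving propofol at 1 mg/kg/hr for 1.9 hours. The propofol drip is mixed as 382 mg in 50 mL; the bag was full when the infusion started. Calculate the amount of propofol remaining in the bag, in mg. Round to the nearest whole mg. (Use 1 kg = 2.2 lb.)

257 mg

Weight = 144.5 lb ÷ 2.2 lb/kg = 65.68182 kg
Dose = 1 mg/kg/hr × 65.68182 kg = 65.68182 mg/hr
Concentration = 382 mg ÷ 50 mL = 7.64 mg/mL
Rate = 65.68182 mg/hr ÷ 7.64 mg/mL = 8.597097 mL/hr
Volume infused = 8.597097 mL/hr × 1.9 hr = 16.33448 mL
Volume remaining = 50 − 16.33448 = 33.66552 mL
Drug remaining = 33.66552 mL × 7.64 mg/mL = 257.2045 mg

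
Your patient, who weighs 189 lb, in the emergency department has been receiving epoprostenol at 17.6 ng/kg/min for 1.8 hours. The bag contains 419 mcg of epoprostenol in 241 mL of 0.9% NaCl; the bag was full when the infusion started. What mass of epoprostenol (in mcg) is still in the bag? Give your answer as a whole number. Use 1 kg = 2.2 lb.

256 mcg

Weight = 189 lb ÷ 2.2 lb/kg = 85.90909 kg
Dose = 17.6 ng/kg/min × 85.90909 kg = 1512 ng/min
1512 ng/min × 60 min/hr = 90720 ng/hr
Concentration = 419 mcg ÷ 241 mL = 1.738589 mcg/mL = 1738.589 ng/mL
Rate = 90720 ng/hr ÷ 1738.589 ng/mL = 52.18024 mL/hr
Volume infused = 52.18024 mL/hr × 1.8 hr = 93.92443 mL
Volume remaining = 241 − 93.92443 = 147.0756 mL
Drug remaining = 147.0756 mL × 1738.589 ng/mL = 255704 ng = 255.704 mcg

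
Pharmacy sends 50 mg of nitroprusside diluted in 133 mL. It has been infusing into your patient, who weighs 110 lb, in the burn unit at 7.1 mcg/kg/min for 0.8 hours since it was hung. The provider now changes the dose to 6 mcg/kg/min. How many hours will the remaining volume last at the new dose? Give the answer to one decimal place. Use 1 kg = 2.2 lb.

1.8 hours

Initial rate:
Weight = 110 lb ÷ 2.2 lb/kg = 50 kg
Dose = 7.1 mcg/kg/min × 50 kg = 355 mcg/min
355 mcg/min × 60 min/hr = 21300 mcg/hr
Concentration = 50 mg ÷ 133 mL = 0.3759398 mg/mL = 375.9398 mcg/mL
Rate = 21300 mcg/hr ÷ 375.9398 mcg/mL = 56.658 mL/hr
Volume infused so far = 56.658 mL/hr × 0.8 hr = 45.3264 mL
Volume remaining = 133 − 45.3264 = 87.6736 mL
New rate:
Dose = 6 mcg/kg/min × 50 kg = 300 mcg/min
300 mcg/min × 60 min/hr = 18000 mcg/hr
Rate = 18000 mcg/hr ÷ 375.9398 mcg/mL = 47.88 mL/hr
Time remaining = 87.6736 mL ÷ 47.88 mL/hr = 1.831111 hr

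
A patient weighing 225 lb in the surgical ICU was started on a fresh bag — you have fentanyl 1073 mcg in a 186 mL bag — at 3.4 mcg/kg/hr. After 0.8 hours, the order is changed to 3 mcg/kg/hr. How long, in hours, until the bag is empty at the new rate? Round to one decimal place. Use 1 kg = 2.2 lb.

Initial rate:
Weight = 225 lb ÷ 2.2 lb/kg = 102.2727 kg
Dose = 3.4 mcg/kg/hr × 102.2727 kg = 347.7273 mcg/hr
Concentration = 1073 mcg ÷ 186 mL = 5.768817 mcg/mL
Rate = 347.7273 mcg/hr ÷ 5.768817 mcg/mL = 60.27705 mL/hr
Volume infused so far = 60.27705 mL/hr × 0.8 hr = 48.22164 mL
Volume remaining = 186 − 48.22164 = 137.7784 mL
New rate:
Dose = 3 mcg/kg/hr × 102.2727 kg = 306.8182 mcg/hr
Rate = 306.8182 mcg/hr ÷ 5.768817 mcg/mL = 53.18563 mL/hr
Time remaining = 137.7784 mL ÷ 53.18563 mL/hr = 2.590519 hr

2.6 hours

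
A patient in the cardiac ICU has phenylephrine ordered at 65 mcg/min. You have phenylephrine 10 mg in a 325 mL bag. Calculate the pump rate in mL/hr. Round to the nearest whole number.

65 mcg/min × 60 min/hr = 3900 mcg/hr
Concentration = 10 mg ÷ 325 mL = 0.03076923 mg/mL = 30.76923 mcg/mL
Rate = 3900 mcg/hr ÷ 30.76923 mcg/mL = 126.75 mL/hr

127 mL/hr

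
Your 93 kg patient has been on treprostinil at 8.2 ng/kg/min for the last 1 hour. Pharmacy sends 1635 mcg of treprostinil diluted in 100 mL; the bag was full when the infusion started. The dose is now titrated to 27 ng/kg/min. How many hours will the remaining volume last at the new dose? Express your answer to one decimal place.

10.5 hours

Initial rate:
Dose = 8.2 ng/kg/min × 93 kg = 762.6 ng/min
762.6 ng/min × 60 min/hr = 45756 ng/hr
Concentration = 1635 mcg ÷ 100 mL = 16.35 mcg/mL = 16350 ng/mL
Rate = 45756 ng/hr ÷ 16350 ng/mL = 2.798532 mL/hr
Volume infused so far = 2.798532 mL/hr × 1 hr = 2.798532 mL
Volume remaining = 100 − 2.798532 = 97.20147 mL
New rate:
Dose = 27 ng/kg/min × 93 kg = 2511 ng/min
2511 ng/min × 60 min/hr = 150660 ng/hr
Rate = 150660 ng/hr ÷ 16350 ng/mL = 9.214679 mL/hr
Time remaining = 97.20147 mL ÷ 9.214679 mL/hr = 10.54855 hr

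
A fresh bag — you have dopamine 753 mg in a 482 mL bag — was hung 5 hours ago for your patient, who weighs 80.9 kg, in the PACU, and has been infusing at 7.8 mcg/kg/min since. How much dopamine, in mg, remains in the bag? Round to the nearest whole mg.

Dose = 7.8 mcg/kg/min × 80.9 kg = 631.02 mcg/min
631.02 mcg/min × 60 min/hr = 37861.2 mcg/hr
Concentration = 753 mg ÷ 482 mL = 1.562241 mg/mL = 1562.241 mcg/mL
Rate = 37861.2 mcg/hr ÷ 1562.241 mcg/mL = 24.23519 mL/hr
Volume infused = 24.23519 mL/hr × 5 hr = 121.176 mL
Volume remaining = 482 − 121.176 = 360.824 mL
Drug remaining = 360.824 mL × 1562.241 mcg/mL = 563694 mcg = 563.694 mg

564 mg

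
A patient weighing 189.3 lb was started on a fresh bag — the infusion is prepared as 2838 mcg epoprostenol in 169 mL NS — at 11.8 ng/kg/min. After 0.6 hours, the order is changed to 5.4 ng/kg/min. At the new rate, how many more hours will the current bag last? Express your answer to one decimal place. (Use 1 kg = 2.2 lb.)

Initial rate:
Weight = 189.3 lb ÷ 2.2 lb/kg = 86.04545 kg
Dose = 11.8 ng/kg/min × 86.04545 kg = 1015.336 ng/min
1015.336 ng/min × 60 min/hr = 60920.18 ng/hr
Concentration = 2838 mcg ÷ 169 mL = 16.7929 mcg/mL = 16792.9 ng/mL
Rate = 60920.18 ng/hr ÷ 16792.9 ng/mL = 3.627735 mL/hr
Volume infused so far = 3.627735 mL/hr × 0.6 hr = 2.176641 mL
Volume remaining = 169 − 2.176641 = 166.8234 mL
New rate:
Dose = 5.4 ng/kg/min × 86.04545 kg = 464.6455 ng/min
464.6455 ng/min × 60 min/hr = 27878.73 ng/hr
Rate = 27878.73 ng/hr ÷ 16792.9 ng/mL = 1.66015 mL/hr
Time remaining = 166.8234 mL ÷ 1.66015 mL/hr = 100.4869 hr

100.5 hours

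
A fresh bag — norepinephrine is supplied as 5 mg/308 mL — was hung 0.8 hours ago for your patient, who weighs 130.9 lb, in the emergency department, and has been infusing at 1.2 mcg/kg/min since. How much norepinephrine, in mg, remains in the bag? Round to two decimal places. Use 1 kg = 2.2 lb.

Weight = 130.9 lb ÷ 2.2 lb/kg = 59.5 kg
Dose = 1.2 mcg/kg/min × 59.5 kg = 71.4 mcg/min
71.4 mcg/min × 60 min/hr = 4284 mcg/hr
Concentration = 5 mg ÷ 308 mL = 0.01623377 mg/mL = 16.23377 mcg/mL
Rate = 4284 mcg/hr ÷ 16.23377 mcg/mL = 263.8944 mL/hr
Volume infused = 263.8944 mL/hr × 0.8 hr = 211.1155 mL
Volume remaining = 308 − 211.1155 = 96.88448 mL
Drug remaining = 96.88448 mL × 16.23377 mcg/mL = 1572.8 mcg = 1.5728 mg

1.57 mg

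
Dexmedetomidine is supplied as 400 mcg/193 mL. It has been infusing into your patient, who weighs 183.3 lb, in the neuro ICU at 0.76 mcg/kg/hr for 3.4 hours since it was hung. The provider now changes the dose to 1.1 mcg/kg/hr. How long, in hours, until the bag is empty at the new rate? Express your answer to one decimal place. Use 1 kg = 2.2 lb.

Initial rate:
Weight = 183.3 lb ÷ 2.2 lb/kg = 83.31818 kg
Dose = 0.76 mcg/kg/hr × 83.31818 kg = 63.32182 mcg/hr
Concentration = 400 mcg ÷ 193 mL = 2.072539 mcg/mL
Rate = 63.32182 mcg/hr ÷ 2.072539 mcg/mL = 30.55278 mL/hr
Volume infused so far = 30.55278 mL/hr × 3.4 hr = 103.8794 mL
Volume remaining = 193 − 103.8794 = 89.12056 mL
New rate:
Dose = 1.1 mcg/kg/hr × 83.31818 kg = 91.65 mcg/hr
Rate = 91.65 mcg/hr ÷ 2.072539 mcg/mL = 44.22113 mL/hr
Time remaining = 89.12056 mL ÷ 44.22113 mL/hr = 2.015339 hr

2.0 hours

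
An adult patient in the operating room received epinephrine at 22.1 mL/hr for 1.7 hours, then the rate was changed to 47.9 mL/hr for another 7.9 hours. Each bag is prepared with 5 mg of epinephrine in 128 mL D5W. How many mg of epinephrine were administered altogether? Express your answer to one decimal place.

16.2 mg

Concentration = 5 mg ÷ 128 mL = 0.0390625 mg/mL
Stage 1: 22.1 mL/hr × 1.7 hr = 37.57 mL → 37.57 mL × 0.0390625 mg/mL = 1.467578 mg
Stage 2: 47.9 mL/hr × 7.9 hr = 378.41 mL → 378.41 mL × 0.0390625 mg/mL = 14.78164 mg
Total = 1.467578 + 14.78164 = 16.24922 mg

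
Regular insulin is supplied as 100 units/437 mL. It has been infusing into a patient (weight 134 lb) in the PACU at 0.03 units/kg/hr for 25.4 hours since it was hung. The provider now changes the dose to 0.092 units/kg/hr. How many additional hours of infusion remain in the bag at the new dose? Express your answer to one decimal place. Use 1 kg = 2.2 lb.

9.6 hours

Initial rate:
Weight = 134 lb ÷ 2.2 lb/kg = 60.90909 kg
Dose = 0.03 units/kg/hr × 60.90909 kg = 1.827273 units/hr
Concentration = 100 units ÷ 437 mL = 0.228833 units/mL
Rate = 1.827273 units/hr ÷ 0.228833 units/mL = 7.985182 mL/hr
Volume infused so far = 7.985182 mL/hr × 25.4 hr = 202.8236 mL
Volume remaining = 437 − 202.8236 = 234.1764 mL
New rate:
Dose = 0.092 units/kg/hr × 60.90909 kg = 5.603636 units/hr
Rate = 5.603636 units/hr ÷ 0.228833 units/mL = 24.48789 mL/hr
Time remaining = 234.1764 mL ÷ 24.48789 mL/hr = 9.562946 hr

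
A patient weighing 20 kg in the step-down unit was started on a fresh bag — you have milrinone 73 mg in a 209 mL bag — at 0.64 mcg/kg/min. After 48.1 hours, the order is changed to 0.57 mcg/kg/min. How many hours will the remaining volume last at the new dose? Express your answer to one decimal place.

Initial rate:
Dose = 0.64 mcg/kg/min × 20 kg = 12.8 mcg/min
12.8 mcg/min × 60 min/hr = 768 mcg/hr
Concentration = 73 mg ÷ 209 mL = 0.3492823 mg/mL = 349.2823 mcg/mL
Rate = 768 mcg/hr ÷ 349.2823 mcg/mL = 2.198795 mL/hr
Volume infused so far = 2.198795 mL/hr × 48.1 hr = 105.762 mL
Volume remaining = 209 − 105.762 = 103.238 mL
New rate:
Dose = 0.57 mcg/kg/min × 20 kg = 11.4 mcg/min
11.4 mcg/min × 60 min/hr = 684 mcg/hr
Rate = 684 mcg/hr ÷ 349.2823 mcg/mL = 1.958301 mL/hr
Time remaining = 103.238 mL ÷ 1.958301 mL/hr = 52.71813 hr

52.7 hours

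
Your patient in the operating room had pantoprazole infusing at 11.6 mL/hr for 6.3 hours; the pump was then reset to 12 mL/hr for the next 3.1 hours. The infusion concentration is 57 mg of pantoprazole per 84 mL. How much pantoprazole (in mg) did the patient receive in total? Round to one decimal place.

Concentration = 57 mg ÷ 84 mL = 0.6785714 mg/mL
Stage 1: 11.6 mL/hr × 6.3 hr = 73.08 mL → 73.08 mL × 0.6785714 mg/mL = 49.59 mg
Stage 2: 12 mL/hr × 3.1 hr = 37.2 mL → 37.2 mL × 0.6785714 mg/mL = 25.24286 mg
Total = 49.59 + 25.24286 = 74.83286 mg

74.8 mg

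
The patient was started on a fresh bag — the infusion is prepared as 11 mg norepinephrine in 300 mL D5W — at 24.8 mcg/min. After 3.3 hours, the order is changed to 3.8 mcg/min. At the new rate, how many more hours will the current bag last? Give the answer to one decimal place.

26.7 hours

Initial rate:
24.8 mcg/min × 60 min/hr = 1488 mcg/hr
Concentration = 11 mg ÷ 300 mL = 0.03666667 mg/mL = 36.66667 mcg/mL
Rate = 1488 mcg/hr ÷ 36.66667 mcg/mL = 40.58182 mL/hr
Volume infused so far = 40.58182 mL/hr × 3.3 hr = 133.92 mL
Volume remaining = 300 − 133.92 = 166.08 mL
New rate:
3.8 mcg/min × 60 min/hr = 228 mcg/hr
Rate = 228 mcg/hr ÷ 36.66667 mcg/mL = 6.218182 mL/hr
Time remaining = 166.08 mL ÷ 6.218182 mL/hr = 26.70877 hr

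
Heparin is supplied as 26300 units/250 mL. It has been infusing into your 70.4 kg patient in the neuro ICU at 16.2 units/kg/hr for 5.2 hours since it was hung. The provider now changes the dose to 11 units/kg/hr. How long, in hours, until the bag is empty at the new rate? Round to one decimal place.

26.3 hours

Initial rate:
Dose = 16.2 units/kg/hr × 70.4 kg = 1140.48 units/hr
Concentration = 26300 units ÷ 250 mL = 105.2 units/mL
Rate = 1140.48 units/hr ÷ 105.2 units/mL = 10.84106 mL/hr
Volume infused so far = 10.84106 mL/hr × 5.2 hr = 56.37354 mL
Volume remaining = 250 − 56.37354 = 193.6265 mL
New rate:
Dose = 11 units/kg/hr × 70.4 kg = 774.4 units/hr
Rate = 774.4 units/hr ÷ 105.2 units/mL = 7.361217 mL/hr
Time remaining = 193.6265 mL ÷ 7.361217 mL/hr = 26.3036 hr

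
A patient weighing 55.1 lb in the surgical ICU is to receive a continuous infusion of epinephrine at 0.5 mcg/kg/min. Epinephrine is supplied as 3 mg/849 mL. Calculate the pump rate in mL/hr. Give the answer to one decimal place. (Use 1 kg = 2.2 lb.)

Weight = 55.1 lb ÷ 2.2 lb/kg = 25.04545 kg
Dose = 0.5 mcg/kg/min × 25.04545 kg = 12.52273 mcg/min
12.52273 mcg/min × 60 min/hr = 751.3636 mcg/hr
Concentration = 3 mg ÷ 849 mL = 0.003533569 mg/mL = 3.533569 mcg/mL
Rate = 751.3636 mcg/hr ÷ 3.533569 mcg/mL = 212.6359 mL/hr

212.6 mL/hr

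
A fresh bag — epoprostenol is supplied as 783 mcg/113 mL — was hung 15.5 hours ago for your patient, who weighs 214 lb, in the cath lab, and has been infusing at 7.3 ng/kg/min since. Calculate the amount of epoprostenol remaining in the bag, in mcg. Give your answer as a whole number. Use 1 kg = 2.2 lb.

Weight = 214 lb ÷ 2.2 lb/kg = 97.27273 kg
Dose = 7.3 ng/kg/min × 97.27273 kg = 710.0909 ng/min
710.0909 ng/min × 60 min/hr = 42605.45 ng/hr
Concentration = 783 mcg ÷ 113 mL = 6.929204 mcg/mL = 6929.204 ng/mL
Rate = 42605.45 ng/hr ÷ 6929.204 ng/mL = 6.14868 mL/hr
Volume infused = 6.14868 mL/hr × 15.5 hr = 95.30454 mL
Volume remaining = 113 − 95.30454 = 17.69546 mL
Drug remaining = 17.69546 mL × 6929.204 ng/mL = 122615.5 ng = 122.6155 mcg

123 mcg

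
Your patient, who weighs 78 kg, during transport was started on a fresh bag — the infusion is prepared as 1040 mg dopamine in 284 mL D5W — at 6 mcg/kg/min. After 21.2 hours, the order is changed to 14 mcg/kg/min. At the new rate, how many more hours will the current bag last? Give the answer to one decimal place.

6.8 hours

Initial rate:
Dose = 6 mcg/kg/min × 78 kg = 468 mcg/min
468 mcg/min × 60 min/hr = 28080 mcg/hr
Concentration = 1040 mg ÷ 284 mL = 3.661972 mg/mL = 3661.972 mcg/mL
Rate = 28080 mcg/hr ÷ 3661.972 mcg/mL = 7.668 mL/hr
Volume infused so far = 7.668 mL/hr × 21.2 hr = 162.5616 mL
Volume remaining = 284 − 162.5616 = 121.4384 mL
New rate:
Dose = 14 mcg/kg/min × 78 kg = 1092 mcg/min
1092 mcg/min × 60 min/hr = 65520 mcg/hr
Rate = 65520 mcg/hr ÷ 3661.972 mcg/mL = 17.892 mL/hr
Time remaining = 121.4384 mL ÷ 17.892 mL/hr = 6.787302 hr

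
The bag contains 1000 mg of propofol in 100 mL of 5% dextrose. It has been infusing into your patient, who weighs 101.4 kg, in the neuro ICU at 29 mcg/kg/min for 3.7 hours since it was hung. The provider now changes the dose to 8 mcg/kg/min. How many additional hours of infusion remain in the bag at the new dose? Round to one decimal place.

Initial rate:
Dose = 29 mcg/kg/min × 101.4 kg = 2940.6 mcg/min
2940.6 mcg/min × 60 min/hr = 176436 mcg/hr
Concentration = 1000 mg ÷ 100 mL = 10 mg/mL = 10000 mcg/mL
Rate = 176436 mcg/hr ÷ 10000 mcg/mL = 17.6436 mL/hr
Volume infused so far = 17.6436 mL/hr × 3.7 hr = 65.28132 mL
Volume remaining = 100 − 65.28132 = 34.71868 mL
New rate:
Dose = 8 mcg/kg/min × 101.4 kg = 811.2 mcg/min
811.2 mcg/min × 60 min/hr = 48672 mcg/hr
Rate = 48672 mcg/hr ÷ 10000 mcg/mL = 4.8672 mL/hr
Time remaining = 34.71868 mL ÷ 4.8672 mL/hr = 7.133194 hr

7.1 hours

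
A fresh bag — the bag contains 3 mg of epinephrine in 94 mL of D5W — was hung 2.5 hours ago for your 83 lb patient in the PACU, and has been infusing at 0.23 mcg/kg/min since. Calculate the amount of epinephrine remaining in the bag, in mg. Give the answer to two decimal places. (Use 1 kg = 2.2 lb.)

Weight = 83 lb ÷ 2.2 lb/kg = 37.72727 kg
Dose = 0.23 mcg/kg/min × 37.72727 kg = 8.677273 mcg/min
8.677273 mcg/min × 60 min/hr = 520.6364 mcg/hr
Concentration = 3 mg ÷ 94 mL = 0.03191489 mg/mL = 31.91489 mcg/mL
Rate = 520.6364 mcg/hr ÷ 31.91489 mcg/mL = 16.31327 mL/hr
Volume infused = 16.31327 mL/hr × 2.5 hr = 40.78318 mL
Volume remaining = 94 − 40.78318 = 53.21682 mL
Drug remaining = 53.21682 mL × 31.91489 mcg/mL = 1698.409 mcg = 1.698409 mg

1.70 mg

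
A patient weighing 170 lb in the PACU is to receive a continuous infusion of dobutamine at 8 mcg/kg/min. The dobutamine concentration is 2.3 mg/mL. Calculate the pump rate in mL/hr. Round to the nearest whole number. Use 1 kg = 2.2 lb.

16 mL/hr

Weight = 170 lb ÷ 2.2 lb/kg = 77.27273 kg
Dose = 8 mcg/kg/min × 77.27273 kg = 618.1818 mcg/min
618.1818 mcg/min × 60 min/hr = 37090.91 mcg/hr
Concentration = 2.3 mg/mL = 2300 mcg/mL
Rate = 37090.91 mcg/hr ÷ 2300 mcg/mL = 16.12648 mL/hr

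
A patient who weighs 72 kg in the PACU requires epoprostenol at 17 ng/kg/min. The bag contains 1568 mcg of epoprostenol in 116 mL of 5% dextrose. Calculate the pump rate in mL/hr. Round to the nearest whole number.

Dose = 17 ng/kg/min × 72 kg = 1224 ng/min
1224 ng/min × 60 min/hr = 73440 ng/hr
Concentration = 1568 mcg ÷ 116 mL = 13.51724 mcg/mL = 13517.24 ng/mL
Rate = 73440 ng/hr ÷ 13517.24 ng/mL = 5.433061 mL/hr

5 mL/hr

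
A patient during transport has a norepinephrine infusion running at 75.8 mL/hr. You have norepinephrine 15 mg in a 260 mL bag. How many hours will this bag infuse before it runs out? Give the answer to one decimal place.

Duration = 260 mL ÷ 75.8 mL/hr = 3.430079 hr

3.4 hours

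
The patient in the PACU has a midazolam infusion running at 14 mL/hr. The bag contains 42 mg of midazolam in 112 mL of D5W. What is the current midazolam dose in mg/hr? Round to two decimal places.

Concentration = 42 mg ÷ 112 mL = 0.375 mg/mL
Drug rate = 14 mL/hr × 0.375 mg/mL = 5.25 mg/hr

5.25 mg/hr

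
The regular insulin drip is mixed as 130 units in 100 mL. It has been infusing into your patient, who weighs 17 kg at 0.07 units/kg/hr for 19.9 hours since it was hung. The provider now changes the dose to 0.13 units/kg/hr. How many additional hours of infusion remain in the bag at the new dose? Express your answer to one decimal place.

Initial rate:
Dose = 0.07 units/kg/hr × 17 kg = 1.19 units/hr
Concentration = 130 units ÷ 100 mL = 1.3 units/mL
Rate = 1.19 units/hr ÷ 1.3 units/mL = 0.9153846 mL/hr
Volume infused so far = 0.9153846 mL/hr × 19.9 hr = 18.21615 mL
Volume remaining = 100 − 18.21615 = 81.78385 mL
New rate:
Dose = 0.13 units/kg/hr × 17 kg = 2.21 units/hr
Rate = 2.21 units/hr ÷ 1.3 units/mL = 1.7 mL/hr
Time remaining = 81.78385 mL ÷ 1.7 mL/hr = 48.10814 hr

48.1 hours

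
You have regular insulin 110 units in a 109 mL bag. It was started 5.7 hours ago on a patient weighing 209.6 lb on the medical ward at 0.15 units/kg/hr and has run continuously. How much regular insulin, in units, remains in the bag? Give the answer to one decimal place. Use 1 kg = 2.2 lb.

28.5 units

Weight = 209.6 lb ÷ 2.2 lb/kg = 95.27273 kg
Dose = 0.15 units/kg/hr × 95.27273 kg = 14.29091 units/hr
Concentration = 110 units ÷ 109 mL = 1.009174 units/mL
Rate = 14.29091 units/hr ÷ 1.009174 units/mL = 14.16099 mL/hr
Volume infused = 14.16099 mL/hr × 5.7 hr = 80.71765 mL
Volume remaining = 109 − 80.71765 = 28.28235 mL
Drug remaining = 28.28235 mL × 1.009174 units/mL = 28.54182 units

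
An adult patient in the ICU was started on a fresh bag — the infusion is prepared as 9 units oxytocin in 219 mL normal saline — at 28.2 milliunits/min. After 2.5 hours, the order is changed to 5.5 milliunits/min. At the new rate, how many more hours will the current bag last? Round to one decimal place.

14.5 hours

Initial rate:
28.2 milliunits/min × 60 min/hr = 1692 milliunits/hr
Concentration = 9 units ÷ 219 mL = 0.04109589 units/mL = 41.09589 milliunits/mL
Rate = 1692 milliunits/hr ÷ 41.09589 milliunits/mL = 41.172 mL/hr
Volume infused so far = 41.172 mL/hr × 2.5 hr = 102.93 mL
Volume remaining = 219 − 102.93 = 116.07 mL
New rate:
5.5 milliunits/min × 60 min/hr = 330 milliunits/hr
Rate = 330 milliunits/hr ÷ 41.09589 milliunits/mL = 8.03 mL/hr
Time remaining = 116.07 mL ÷ 8.03 mL/hr = 14.45455 hr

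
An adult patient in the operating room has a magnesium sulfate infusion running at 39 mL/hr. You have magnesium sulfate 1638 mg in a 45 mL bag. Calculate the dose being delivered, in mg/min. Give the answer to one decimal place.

Concentration = 1638 mg ÷ 45 mL = 36.4 mg/mL
Drug rate = 39 mL/hr × 36.4 mg/mL = 1419.6 mg/hr
1419.6 mg/hr ÷ 60 min/hr = 23.66 mg/min

23.7 mg/min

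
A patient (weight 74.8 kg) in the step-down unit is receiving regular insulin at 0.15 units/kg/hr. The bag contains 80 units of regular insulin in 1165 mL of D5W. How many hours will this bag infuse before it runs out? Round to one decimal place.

Dose = 0.15 units/kg/hr × 74.8 kg = 11.22 units/hr
Concentration = 80 units ÷ 1165 mL = 0.06866953 units/mL
Rate = 11.22 units/hr ÷ 0.06866953 units/mL = 163.3912 mL/hr
Duration = 1165 mL ÷ 163.3912 mL/hr = 7.130125 hr

7.1 hours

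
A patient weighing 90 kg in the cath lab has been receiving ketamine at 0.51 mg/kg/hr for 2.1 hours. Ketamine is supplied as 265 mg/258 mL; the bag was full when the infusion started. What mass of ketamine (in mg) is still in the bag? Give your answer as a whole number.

169 mg

Dose = 0.51 mg/kg/hr × 90 kg = 45.9 mg/hr
Concentration = 265 mg ÷ 258 mL = 1.027132 mg/mL
Rate = 45.9 mg/hr ÷ 1.027132 mg/mL = 44.68755 mL/hr
Volume infused = 44.68755 mL/hr × 2.1 hr = 93.84385 mL
Volume remaining = 258 − 93.84385 = 164.1562 mL
Drug remaining = 164.1562 mL × 1.027132 mg/mL = 168.61 mg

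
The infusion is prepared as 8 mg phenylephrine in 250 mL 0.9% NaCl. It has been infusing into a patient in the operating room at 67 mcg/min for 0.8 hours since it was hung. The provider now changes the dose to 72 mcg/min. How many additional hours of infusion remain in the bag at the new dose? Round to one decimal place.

1.1 hours

Initial rate:
67 mcg/min × 60 min/hr = 4020 mcg/hr
Concentration = 8 mg ÷ 250 mL = 0.032 mg/mL = 32 mcg/mL
Rate = 4020 mcg/hr ÷ 32 mcg/mL = 125.625 mL/hr
Volume infused so far = 125.625 mL/hr × 0.8 hr = 100.5 mL
Volume remaining = 250 − 100.5 = 149.5 mL
New rate:
72 mcg/min × 60 min/hr = 4320 mcg/hr
Rate = 4320 mcg/hr ÷ 32 mcg/mL = 135 mL/hr
Time remaining = 149.5 mL ÷ 135 mL/hr = 1.107407 hr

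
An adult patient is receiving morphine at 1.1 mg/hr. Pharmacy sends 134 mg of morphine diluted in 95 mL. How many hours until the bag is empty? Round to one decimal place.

121.8 hours

Concentration = 134 mg ÷ 95 mL = 1.410526 mg/mL
Rate = 1.1 mg/hr ÷ 1.410526 mg/mL = 0.7798507 mL/hr
Duration = 95 mL ÷ 0.7798507 mL/hr = 121.8182 hr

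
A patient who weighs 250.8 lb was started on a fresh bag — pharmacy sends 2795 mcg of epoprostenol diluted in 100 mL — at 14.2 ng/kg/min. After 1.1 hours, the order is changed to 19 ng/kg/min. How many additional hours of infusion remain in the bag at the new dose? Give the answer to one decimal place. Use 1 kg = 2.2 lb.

20.7 hours

Initial rate:
Weight = 250.8 lb ÷ 2.2 lb/kg = 114 kg
Dose = 14.2 ng/kg/min × 114 kg = 1618.8 ng/min
1618.8 ng/min × 60 min/hr = 97128 ng/hr
Concentration = 2795 mcg ÷ 100 mL = 27.95 mcg/mL = 27950 ng/mL
Rate = 97128 ng/hr ÷ 27950 ng/mL = 3.475063 mL/hr
Volume infused so far = 3.475063 mL/hr × 1.1 hr = 3.822569 mL
Volume remaining = 100 − 3.822569 = 96.17743 mL
New rate:
Dose = 19 ng/kg/min × 114 kg = 2166 ng/min
2166 ng/min × 60 min/hr = 129960 ng/hr
Rate = 129960 ng/hr ÷ 27950 ng/mL = 4.649732 mL/hr
Time remaining = 96.17743 mL ÷ 4.649732 mL/hr = 20.68451 hr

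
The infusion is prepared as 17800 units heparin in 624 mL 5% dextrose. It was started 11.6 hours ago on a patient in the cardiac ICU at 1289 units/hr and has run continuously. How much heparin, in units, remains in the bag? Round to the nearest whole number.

Concentration = 17800 units ÷ 624 mL = 28.52564 units/mL
Rate = 1289 units/hr ÷ 28.52564 units/mL = 45.18742 mL/hr
Volume infused = 45.18742 mL/hr × 11.6 hr = 524.174 mL
Volume remaining = 624 − 524.174 = 99.82598 mL
Drug remaining = 99.82598 mL × 28.52564 units/mL = 2847.6 units

2848 units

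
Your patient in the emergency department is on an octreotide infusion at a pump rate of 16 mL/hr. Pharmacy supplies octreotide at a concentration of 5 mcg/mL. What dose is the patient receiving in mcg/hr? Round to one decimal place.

Drug rate = 16 mL/hr × 5 mcg/mL = 80 mcg/hr

80.0 mcg/hr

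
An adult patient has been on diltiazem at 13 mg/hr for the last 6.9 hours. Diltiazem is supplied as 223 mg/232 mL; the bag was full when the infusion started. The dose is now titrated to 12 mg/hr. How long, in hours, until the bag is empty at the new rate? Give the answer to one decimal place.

11.1 hours

Initial rate:
Concentration = 223 mg ÷ 232 mL = 0.9612069 mg/mL
Rate = 13 mg/hr ÷ 0.9612069 mg/mL = 13.52466 mL/hr
Volume infused so far = 13.52466 mL/hr × 6.9 hr = 93.32018 mL
Volume remaining = 232 − 93.32018 = 138.6798 mL
New rate:
Rate = 12 mg/hr ÷ 0.9612069 mg/mL = 12.4843 mL/hr
Time remaining = 138.6798 mL ÷ 12.4843 mL/hr = 11.10833 hr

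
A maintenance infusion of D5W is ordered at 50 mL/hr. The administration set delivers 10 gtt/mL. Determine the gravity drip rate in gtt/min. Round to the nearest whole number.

8 gtt/min

50 mL/hr ÷ 60 min/hr = 0.8333333 mL/min
0.8333333 mL/min × 10 gtt/mL = 8.333333 gtt/min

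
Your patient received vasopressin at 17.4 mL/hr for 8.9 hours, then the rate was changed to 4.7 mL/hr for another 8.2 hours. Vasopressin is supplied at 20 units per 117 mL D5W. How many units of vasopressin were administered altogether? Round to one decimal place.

Concentration = 20 units ÷ 117 mL = 0.1709402 units/mL
Stage 1: 17.4 mL/hr × 8.9 hr = 154.86 mL → 154.86 mL × 0.1709402 units/mL = 26.47179 units
Stage 2: 4.7 mL/hr × 8.2 hr = 38.54 mL → 38.54 mL × 0.1709402 units/mL = 6.588034 units
Total = 26.47179 + 6.588034 = 33.05983 units

33.1 units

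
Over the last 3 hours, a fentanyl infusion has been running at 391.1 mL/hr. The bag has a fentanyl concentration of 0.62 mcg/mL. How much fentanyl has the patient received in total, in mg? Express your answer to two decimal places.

0.73 mg

Drug rate = 391.1 mL/hr × 0.62 mcg/mL = 242.482 mcg/hr
Total = 242.482 mcg/hr × 3 hr = 727.446 mcg = 0.727446 mg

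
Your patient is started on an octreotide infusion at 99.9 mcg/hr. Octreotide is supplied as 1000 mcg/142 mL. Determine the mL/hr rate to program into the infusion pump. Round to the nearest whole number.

14 mL/hr

Concentration = 1000 mcg ÷ 142 mL = 7.042254 mcg/mL
Rate = 99.9 mcg/hr ÷ 7.042254 mcg/mL = 14.1858 mL/hr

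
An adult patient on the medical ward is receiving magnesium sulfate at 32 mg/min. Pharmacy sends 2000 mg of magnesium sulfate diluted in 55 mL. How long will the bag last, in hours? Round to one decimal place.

1.0 hours

32 mg/min × 60 min/hr = 1920 mg/hr
Concentration = 2000 mg ÷ 55 mL = 36.36364 mg/mL
Rate = 1920 mg/hr ÷ 36.36364 mg/mL = 52.8 mL/hr
Duration = 55 mL ÷ 52.8 mL/hr = 1.041667 hr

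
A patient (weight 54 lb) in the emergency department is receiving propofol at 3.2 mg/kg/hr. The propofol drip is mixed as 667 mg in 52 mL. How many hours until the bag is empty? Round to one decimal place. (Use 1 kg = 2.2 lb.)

Weight = 54 lb ÷ 2.2 lb/kg = 24.54545 kg
Dose = 3.2 mg/kg/hr × 24.54545 kg = 78.54545 mg/hr
Concentration = 667 mg ÷ 52 mL = 12.82692 mg/mL
Rate = 78.54545 mg/hr ÷ 12.82692 mg/mL = 6.123484 mL/hr
Duration = 52 mL ÷ 6.123484 mL/hr = 8.491898 hr

8.5 hours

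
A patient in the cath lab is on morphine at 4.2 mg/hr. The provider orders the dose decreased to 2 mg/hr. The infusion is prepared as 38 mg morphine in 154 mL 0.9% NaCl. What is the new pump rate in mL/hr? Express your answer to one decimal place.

Concentration = 38 mg ÷ 154 mL = 0.2467532 mg/mL
Rate = 2 mg/hr ÷ 0.2467532 mg/mL = 8.105263 mL/hr

8.1 mL/hr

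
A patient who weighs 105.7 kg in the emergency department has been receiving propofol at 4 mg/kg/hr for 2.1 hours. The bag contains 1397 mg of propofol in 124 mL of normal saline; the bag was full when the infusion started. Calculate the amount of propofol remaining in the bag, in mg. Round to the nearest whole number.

509 mg

Dose = 4 mg/kg/hr × 105.7 kg = 422.8 mg/hr
Concentration = 1397 mg ÷ 124 mL = 11.26613 mg/mL
Rate = 422.8 mg/hr ÷ 11.26613 mg/mL = 37.52842 mL/hr
Volume infused = 37.52842 mL/hr × 2.1 hr = 78.80968 mL
Volume remaining = 124 − 78.80968 = 45.19032 mL
Drug remaining = 45.19032 mL × 11.26613 mg/mL = 509.12 mg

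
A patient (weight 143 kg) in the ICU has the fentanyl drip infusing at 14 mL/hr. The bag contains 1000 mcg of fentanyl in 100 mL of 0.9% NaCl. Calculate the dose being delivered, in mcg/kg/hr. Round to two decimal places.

0.98 mcg/kg/hr

Concentration = 1000 mcg ÷ 100 mL = 10 mcg/mL
Drug rate = 14 mL/hr × 10 mcg/mL = 140 mcg/hr
140 mcg/hr ÷ 143 kg = 0.979021 mcg/kg/hr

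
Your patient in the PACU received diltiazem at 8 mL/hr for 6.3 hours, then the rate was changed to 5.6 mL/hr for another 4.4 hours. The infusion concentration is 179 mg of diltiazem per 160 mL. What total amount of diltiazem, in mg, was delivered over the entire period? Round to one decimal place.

84.0 mg

Concentration = 179 mg ÷ 160 mL = 1.11875 mg/mL
Stage 1: 8 mL/hr × 6.3 hr = 50.4 mL → 50.4 mL × 1.11875 mg/mL = 56.385 mg
Stage 2: 5.6 mL/hr × 4.4 hr = 24.64 mL → 24.64 mL × 1.11875 mg/mL = 27.566 mg
Total = 56.385 + 27.566 = 83.951 mg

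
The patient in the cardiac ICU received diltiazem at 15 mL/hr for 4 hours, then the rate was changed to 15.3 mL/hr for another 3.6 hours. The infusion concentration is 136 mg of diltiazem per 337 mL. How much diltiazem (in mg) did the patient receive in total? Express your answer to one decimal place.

Concentration = 136 mg ÷ 337 mL = 0.4035608 mg/mL
Stage 1: 15 mL/hr × 4 hr = 60 mL → 60 mL × 0.4035608 mg/mL = 24.21365 mg
Stage 2: 15.3 mL/hr × 3.6 hr = 55.08 mL → 55.08 mL × 0.4035608 mg/mL = 22.22813 mg
Total = 24.21365 + 22.22813 = 46.44178 mg

46.4 mg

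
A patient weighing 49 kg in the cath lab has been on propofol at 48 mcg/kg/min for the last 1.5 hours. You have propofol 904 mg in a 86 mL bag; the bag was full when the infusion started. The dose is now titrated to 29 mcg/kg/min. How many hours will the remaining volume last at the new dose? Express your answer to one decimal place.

Initial rate:
Dose = 48 mcg/kg/min × 49 kg = 2352 mcg/min
2352 mcg/min × 60 min/hr = 141120 mcg/hr
Concentration = 904 mg ÷ 86 mL = 10.51163 mg/mL = 10511.63 mcg/mL
Rate = 141120 mcg/hr ÷ 10511.63 mcg/mL = 13.42513 mL/hr
Volume infused so far = 13.42513 mL/hr × 1.5 hr = 20.1377 mL
Volume remaining = 86 − 20.1377 = 65.8623 mL
New rate:
Dose = 29 mcg/kg/min × 49 kg = 1421 mcg/min
1421 mcg/min × 60 min/hr = 85260 mcg/hr
Rate = 85260 mcg/hr ÷ 10511.63 mcg/mL = 8.111018 mL/hr
Time remaining = 65.8623 mL ÷ 8.111018 mL/hr = 8.120103 hr

8.1 hours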